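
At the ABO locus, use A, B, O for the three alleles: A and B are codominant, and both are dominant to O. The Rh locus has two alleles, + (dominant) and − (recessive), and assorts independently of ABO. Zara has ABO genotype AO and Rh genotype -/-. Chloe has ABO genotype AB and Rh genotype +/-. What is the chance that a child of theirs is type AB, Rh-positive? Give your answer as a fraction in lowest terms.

1/8

ABO cross AO × AB → offspring phenotypes: 1/2 A, 1/4 B, 1/4 AB.
Rh cross -/- × +/- → 1/2 Rh+, 1/2 Rh-.
Independent loci: P(type AB, Rh-positive) = 1/4 × 1/2 = 1/8.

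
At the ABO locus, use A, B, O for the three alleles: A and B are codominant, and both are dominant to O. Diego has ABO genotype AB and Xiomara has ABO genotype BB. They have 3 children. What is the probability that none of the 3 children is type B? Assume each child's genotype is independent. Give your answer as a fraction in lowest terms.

1/8

ABO cross AB × BB → 1/2 B, 1/2 AB.
So P(type B) = 1/2 per child.
P(not type B) = 1/2 for one child; (1/2)^3 = 1/8.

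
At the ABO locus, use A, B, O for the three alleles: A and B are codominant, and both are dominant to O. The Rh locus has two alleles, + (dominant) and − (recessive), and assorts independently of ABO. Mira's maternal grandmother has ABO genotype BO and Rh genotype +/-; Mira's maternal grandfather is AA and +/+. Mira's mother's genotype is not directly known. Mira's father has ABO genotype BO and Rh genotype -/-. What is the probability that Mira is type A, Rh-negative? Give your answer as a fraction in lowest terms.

1/16

Mira's mother's ABO genotype from BO × AA: 1/2 AB, 1/2 AO.
Crossing each possibility with the father BO and summing P(type A): 1/2·1/4 + 1/2·1/4 = 1/4.
Similarly for Rh via the mother's Rh distribution: P(Rh-) = 1/4.
Independent loci: 1/4 × 1/4 = 1/16.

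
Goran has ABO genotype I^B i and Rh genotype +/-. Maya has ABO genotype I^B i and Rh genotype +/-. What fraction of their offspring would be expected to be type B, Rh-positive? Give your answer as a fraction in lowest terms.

ABO cross I^B i × I^B i → offspring phenotypes: 1/4 O, 3/4 B.
Rh cross +/- × +/- → 3/4 Rh+, 1/4 Rh-.
Independent loci: P(type B, Rh-positive) = 3/4 × 3/4 = 9/16.

9/16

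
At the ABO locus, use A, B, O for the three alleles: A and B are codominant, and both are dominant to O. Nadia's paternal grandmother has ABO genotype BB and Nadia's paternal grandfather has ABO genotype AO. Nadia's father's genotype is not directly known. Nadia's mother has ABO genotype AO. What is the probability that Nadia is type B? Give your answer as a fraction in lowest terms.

1/4

Nadia's father's ABO genotype from BB × AO: 1/2 AB, 1/2 BO.
Crossing each possibility with the mother AO and summing P(type B): 1/2·1/4 + 1/2·1/4 = 1/4.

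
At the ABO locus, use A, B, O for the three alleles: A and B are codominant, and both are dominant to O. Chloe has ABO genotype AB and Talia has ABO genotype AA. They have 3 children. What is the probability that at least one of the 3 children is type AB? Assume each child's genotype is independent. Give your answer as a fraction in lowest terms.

7/8

ABO cross AB × AA → 1/2 A, 1/2 AB.
So P(type AB) = 1/2 per child.
P(none) = (1/2)^3 = 1/8; P(at least one) = 1 − 1/8 = 7/8.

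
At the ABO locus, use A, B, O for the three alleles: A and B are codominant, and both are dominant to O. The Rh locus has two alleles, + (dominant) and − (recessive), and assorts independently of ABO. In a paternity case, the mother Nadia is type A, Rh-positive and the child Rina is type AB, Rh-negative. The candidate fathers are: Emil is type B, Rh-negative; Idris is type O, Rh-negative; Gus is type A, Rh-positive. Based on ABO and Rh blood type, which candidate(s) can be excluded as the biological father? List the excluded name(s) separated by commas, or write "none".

A candidate is excluded only if no genotype consistent with his phenotype could produce a type AB, Rh-negative child with a type A, Rh-positive mother.
Idris (type O, Rh-): no genotype consistent with that phenotype can produce a type-AB Rh- child with a type-A mother.
Gus (type A, Rh+): no genotype consistent with that phenotype can produce a type-AB Rh- child with a type-A mother.

Idris, Gus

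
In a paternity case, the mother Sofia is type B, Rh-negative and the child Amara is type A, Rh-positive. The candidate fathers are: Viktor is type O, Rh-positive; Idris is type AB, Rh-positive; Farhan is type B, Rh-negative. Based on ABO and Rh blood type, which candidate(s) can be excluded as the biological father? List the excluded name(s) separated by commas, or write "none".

Viktor, Farhan

A candidate is excluded only if no genotype consistent with his phenotype could produce a type A, Rh-positive child with a type B, Rh-negative mother.
Viktor (type O, Rh+): no genotype consistent with that phenotype can produce a type-A Rh+ child with a type-B mother.
Farhan (type B, Rh-): no genotype consistent with that phenotype can produce a type-A Rh+ child with a type-B mother.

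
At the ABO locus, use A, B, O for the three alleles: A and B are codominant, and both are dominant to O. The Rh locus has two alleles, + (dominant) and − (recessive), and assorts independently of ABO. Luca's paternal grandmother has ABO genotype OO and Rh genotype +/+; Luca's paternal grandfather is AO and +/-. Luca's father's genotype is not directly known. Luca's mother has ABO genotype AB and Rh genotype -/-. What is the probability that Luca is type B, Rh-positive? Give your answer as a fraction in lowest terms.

9/32

Luca's father's ABO genotype from OO × AO: 1/2 AO, 1/2 OO.
Crossing each possibility with the mother AB and summing P(type B): 1/2·1/4 + 1/2·1/2 = 3/8.
Similarly for Rh via the father's Rh distribution: P(Rh+) = 3/4.
Independent loci: 3/8 × 3/4 = 9/32.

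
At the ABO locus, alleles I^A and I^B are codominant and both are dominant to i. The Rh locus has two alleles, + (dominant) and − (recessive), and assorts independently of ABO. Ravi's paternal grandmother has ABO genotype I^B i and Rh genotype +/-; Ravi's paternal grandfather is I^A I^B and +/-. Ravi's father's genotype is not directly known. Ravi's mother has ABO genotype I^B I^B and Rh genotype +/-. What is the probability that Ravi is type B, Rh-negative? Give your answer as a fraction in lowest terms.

Ravi's father's ABO genotype from I^B i × I^A I^B: 1/4 I^A I^B, 1/4 I^A i, 1/4 I^B I^B, 1/4 I^B i.
Crossing each possibility with the mother I^B I^B and summing P(type B): 1/4·1/2 + 1/4·1/2 + 1/4·1 + 1/4·1 = 3/4.
Similarly for Rh via the father's Rh distribution: P(Rh-) = 1/4.
Independent loci: 3/4 × 1/4 = 3/16.

3/16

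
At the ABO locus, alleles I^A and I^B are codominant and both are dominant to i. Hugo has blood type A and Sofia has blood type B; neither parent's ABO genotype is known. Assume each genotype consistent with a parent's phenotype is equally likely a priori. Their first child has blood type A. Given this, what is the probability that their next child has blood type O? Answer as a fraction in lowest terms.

Possible genotypes: Hugo ∈ {I^A I^A, I^A i}; Sofia ∈ {I^B I^B, I^B i}.
Weight each parental genotype pair by prior × P(type-A child):
  I^A I^A × I^B i: posterior weight 2/3; P(next child type O) = 0.
  I^A i × I^B i: posterior weight 1/3; P(next child type O) = 1/4.
Weighted sum = 1/12.

1/12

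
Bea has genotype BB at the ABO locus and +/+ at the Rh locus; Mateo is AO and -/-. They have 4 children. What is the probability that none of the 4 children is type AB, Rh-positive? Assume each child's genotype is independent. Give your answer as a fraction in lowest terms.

1/16

ABO cross BB × AO → 1/2 B, 1/2 AB.
Rh cross +/+ × -/- → 1 Rh+; so P(type AB, Rh-positive) = 1/2 × 1 = 1/2 per child.
P(not type AB, Rh-positive) = 1/2 for one child; (1/2)^4 = 1/16.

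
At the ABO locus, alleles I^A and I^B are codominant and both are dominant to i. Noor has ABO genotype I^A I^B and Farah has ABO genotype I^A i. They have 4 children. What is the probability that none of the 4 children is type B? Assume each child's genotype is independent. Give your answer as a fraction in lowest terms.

81/256

ABO cross I^A I^B × I^A i → 1/2 A, 1/4 B, 1/4 AB.
So P(type B) = 1/4 per child.
P(not type B) = 3/4 for one child; (3/4)^4 = 81/256.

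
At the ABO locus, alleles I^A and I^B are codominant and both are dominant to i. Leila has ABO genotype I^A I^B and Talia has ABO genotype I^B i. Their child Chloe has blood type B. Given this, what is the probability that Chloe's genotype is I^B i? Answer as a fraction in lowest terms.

1/2

Cross I^A I^B × I^B i → 1/4 I^A I^B, 1/4 I^A i, 1/4 I^B I^B, 1/4 I^B i.
Type-B genotypes among offspring: I^B I^B (1/4), I^B i (1/4); total 1/2.
P(I^B i | type B) = (1/4) / (1/2) = 1/2.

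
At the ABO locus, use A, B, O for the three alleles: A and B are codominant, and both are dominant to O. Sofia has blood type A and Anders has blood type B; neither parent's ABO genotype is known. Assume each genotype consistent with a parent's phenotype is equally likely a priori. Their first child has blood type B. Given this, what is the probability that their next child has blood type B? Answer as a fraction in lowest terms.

Possible genotypes: Sofia ∈ {AA, AO}; Anders ∈ {BB, BO}.
Weight each parental genotype pair by prior × P(type-B child):
  AO × BB: posterior weight 2/3; P(next child type B) = 1/2.
  AO × BO: posterior weight 1/3; P(next child type B) = 1/4.
Weighted sum = 5/12.

5/12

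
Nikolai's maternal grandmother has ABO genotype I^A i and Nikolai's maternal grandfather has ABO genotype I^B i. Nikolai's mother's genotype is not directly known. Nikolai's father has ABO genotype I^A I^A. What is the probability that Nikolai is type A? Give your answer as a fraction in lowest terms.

Nikolai's mother's ABO genotype from I^A i × I^B i: 1/4 I^A I^B, 1/4 I^A i, 1/4 I^B i, 1/4 i i.
Crossing each possibility with the father I^A I^A and summing P(type A): 1/4·1/2 + 1/4·1 + 1/4·1/2 + 1/4·1 = 3/4.

3/4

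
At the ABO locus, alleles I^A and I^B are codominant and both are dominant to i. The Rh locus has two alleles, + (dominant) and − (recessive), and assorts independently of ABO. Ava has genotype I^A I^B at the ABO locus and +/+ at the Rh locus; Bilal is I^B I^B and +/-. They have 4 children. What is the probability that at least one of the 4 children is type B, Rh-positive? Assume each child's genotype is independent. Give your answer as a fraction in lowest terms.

15/16

ABO cross I^A I^B × I^B I^B → 1/2 B, 1/2 AB.
Rh cross +/+ × +/- → 1 Rh+; so P(type B, Rh-positive) = 1/2 × 1 = 1/2 per child.
P(none) = (1/2)^4 = 1/16; P(at least one) = 1 − 1/16 = 15/16.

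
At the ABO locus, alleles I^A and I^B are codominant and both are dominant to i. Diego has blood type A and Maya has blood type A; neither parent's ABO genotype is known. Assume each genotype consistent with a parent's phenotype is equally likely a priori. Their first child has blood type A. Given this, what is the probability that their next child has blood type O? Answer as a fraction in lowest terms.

Possible genotypes: Diego ∈ {I^A I^A, I^A i}; Maya ∈ {I^A I^A, I^A i}.
Weight each parental genotype pair by prior × P(type-A child):
  I^A I^A × I^A I^A: posterior weight 4/15; P(next child type O) = 0.
  I^A I^A × I^A i: posterior weight 4/15; P(next child type O) = 0.
  I^A i × I^A I^A: posterior weight 4/15; P(next child type O) = 0.
  I^A i × I^A i: posterior weight 1/5; P(next child type O) = 1/4.
Weighted sum = 1/20.

1/20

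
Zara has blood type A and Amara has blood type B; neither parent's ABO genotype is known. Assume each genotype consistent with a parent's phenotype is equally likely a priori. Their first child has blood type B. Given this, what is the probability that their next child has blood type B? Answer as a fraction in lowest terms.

5/12

Possible genotypes: Zara ∈ {AA, AO}; Amara ∈ {BB, BO}.
Weight each parental genotype pair by prior × P(type-B child):
  AO × BB: posterior weight 2/3; P(next child type B) = 1/2.
  AO × BO: posterior weight 1/3; P(next child type B) = 1/4.
Weighted sum = 5/12.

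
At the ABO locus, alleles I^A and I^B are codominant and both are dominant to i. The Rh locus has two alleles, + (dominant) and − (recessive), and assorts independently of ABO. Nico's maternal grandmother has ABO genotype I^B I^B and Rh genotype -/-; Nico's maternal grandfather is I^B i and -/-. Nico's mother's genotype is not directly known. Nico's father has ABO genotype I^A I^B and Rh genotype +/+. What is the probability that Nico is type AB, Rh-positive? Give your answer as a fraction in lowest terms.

Nico's mother's ABO genotype from I^B I^B × I^B i: 1/2 I^B I^B, 1/2 I^B i.
Crossing each possibility with the father I^A I^B and summing P(type AB): 1/2·1/2 + 1/2·1/4 = 3/8.
Similarly for Rh via the mother's Rh distribution: P(Rh+) = 1.
Independent loci: 3/8 × 1 = 3/8.

3/8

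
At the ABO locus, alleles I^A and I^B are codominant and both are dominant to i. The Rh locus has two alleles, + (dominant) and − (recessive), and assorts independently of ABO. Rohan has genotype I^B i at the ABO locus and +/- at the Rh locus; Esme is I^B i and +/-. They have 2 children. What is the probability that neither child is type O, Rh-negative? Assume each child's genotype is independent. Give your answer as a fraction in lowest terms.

ABO cross I^B i × I^B i → 1/4 O, 3/4 B.
Rh cross +/- × +/- → 3/4 Rh+, 1/4 Rh-; so P(type O, Rh-negative) = 1/4 × 1/4 = 1/16 per child.
P(not type O, Rh-negative) = 15/16 for one child; (15/16)^2 = 225/256.

225/256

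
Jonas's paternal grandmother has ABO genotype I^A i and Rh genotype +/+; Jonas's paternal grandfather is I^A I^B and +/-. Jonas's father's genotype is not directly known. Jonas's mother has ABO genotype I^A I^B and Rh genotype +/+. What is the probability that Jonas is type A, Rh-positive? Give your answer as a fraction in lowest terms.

Jonas's father's ABO genotype from I^A i × I^A I^B: 1/4 I^A I^A, 1/4 I^A I^B, 1/4 I^A i, 1/4 I^B i.
Crossing each possibility with the mother I^A I^B and summing P(type A): 1/4·1/2 + 1/4·1/4 + 1/4·1/2 + 1/4·1/4 = 3/8.
Similarly for Rh via the father's Rh distribution: P(Rh+) = 1.
Independent loci: 3/8 × 1 = 3/8.

3/8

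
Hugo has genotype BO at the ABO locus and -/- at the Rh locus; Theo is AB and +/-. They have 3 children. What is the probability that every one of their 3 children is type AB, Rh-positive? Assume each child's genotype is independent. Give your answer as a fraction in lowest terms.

ABO cross BO × AB → 1/4 A, 1/2 B, 1/4 AB.
Rh cross -/- × +/- → 1/2 Rh+, 1/2 Rh-; so P(type AB, Rh-positive) = 1/4 × 1/2 = 1/8 per child.
All 3 independent: (1/8)^3 = 1/512.

1/512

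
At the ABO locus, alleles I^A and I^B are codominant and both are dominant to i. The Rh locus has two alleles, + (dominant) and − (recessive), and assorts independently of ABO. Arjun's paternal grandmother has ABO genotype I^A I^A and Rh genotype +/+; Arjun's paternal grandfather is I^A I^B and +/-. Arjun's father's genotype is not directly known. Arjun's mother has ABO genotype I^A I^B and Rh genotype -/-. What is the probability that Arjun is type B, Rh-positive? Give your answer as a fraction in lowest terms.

3/32

Arjun's father's ABO genotype from I^A I^A × I^A I^B: 1/2 I^A I^A, 1/2 I^A I^B.
Crossing each possibility with the mother I^A I^B and summing P(type B): 1/2·0 + 1/2·1/4 = 1/8.
Similarly for Rh via the father's Rh distribution: P(Rh+) = 3/4.
Independent loci: 1/8 × 3/4 = 3/32.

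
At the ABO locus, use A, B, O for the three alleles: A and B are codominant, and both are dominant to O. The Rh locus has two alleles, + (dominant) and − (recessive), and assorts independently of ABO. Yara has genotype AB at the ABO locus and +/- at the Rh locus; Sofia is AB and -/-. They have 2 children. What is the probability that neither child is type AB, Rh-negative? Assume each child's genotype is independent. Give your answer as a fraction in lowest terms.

ABO cross AB × AB → 1/4 A, 1/4 B, 1/2 AB.
Rh cross +/- × -/- → 1/2 Rh+, 1/2 Rh-; so P(type AB, Rh-negative) = 1/2 × 1/2 = 1/4 per child.
P(not type AB, Rh-negative) = 3/4 for one child; (3/4)^2 = 9/16.

9/16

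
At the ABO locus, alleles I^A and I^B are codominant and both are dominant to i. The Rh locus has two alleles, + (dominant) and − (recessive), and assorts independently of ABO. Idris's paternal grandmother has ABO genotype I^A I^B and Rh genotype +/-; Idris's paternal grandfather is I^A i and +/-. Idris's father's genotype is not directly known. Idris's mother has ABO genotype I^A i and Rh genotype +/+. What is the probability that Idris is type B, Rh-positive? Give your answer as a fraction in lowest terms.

Idris's father's ABO genotype from I^A I^B × I^A i: 1/4 I^A I^A, 1/4 I^A I^B, 1/4 I^A i, 1/4 I^B i.
Crossing each possibility with the mother I^A i and summing P(type B): 1/4·0 + 1/4·1/4 + 1/4·0 + 1/4·1/4 = 1/8.
Similarly for Rh via the father's Rh distribution: P(Rh+) = 1.
Independent loci: 1/8 × 1 = 1/8.

1/8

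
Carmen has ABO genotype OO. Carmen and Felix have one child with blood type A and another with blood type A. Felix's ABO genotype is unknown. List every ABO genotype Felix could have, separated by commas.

AA, AB, AO

For each candidate genotype of Felix, check whether crossing it with OO can produce every observed child phenotype.
  AA → possible child types {A} ✓
  AB → possible child types {A, B} ✓
  AO → possible child types {O, A} ✓
  BB → possible child types {B} ✗
  BO → possible child types {O, B} ✗
  OO → possible child types {O} ✗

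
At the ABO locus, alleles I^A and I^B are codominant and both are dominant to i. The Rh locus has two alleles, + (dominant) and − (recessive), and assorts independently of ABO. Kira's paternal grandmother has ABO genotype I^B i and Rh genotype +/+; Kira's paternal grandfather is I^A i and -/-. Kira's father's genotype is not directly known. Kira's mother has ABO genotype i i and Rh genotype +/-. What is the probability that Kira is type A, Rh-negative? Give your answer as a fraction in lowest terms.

Kira's father's ABO genotype from I^B i × I^A i: 1/4 I^A I^B, 1/4 I^A i, 1/4 I^B i, 1/4 i i.
Crossing each possibility with the mother i i and summing P(type A): 1/4·1/2 + 1/4·1/2 + 1/4·0 + 1/4·0 = 1/4.
Similarly for Rh via the father's Rh distribution: P(Rh-) = 1/4.
Independent loci: 1/4 × 1/4 = 1/16.

1/16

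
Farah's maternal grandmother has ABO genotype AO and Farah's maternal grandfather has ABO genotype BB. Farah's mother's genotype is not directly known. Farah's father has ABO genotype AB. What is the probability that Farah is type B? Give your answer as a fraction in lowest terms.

3/8

Farah's mother's ABO genotype from AO × BB: 1/2 AB, 1/2 BO.
Crossing each possibility with the father AB and summing P(type B): 1/2·1/4 + 1/2·1/2 = 3/8.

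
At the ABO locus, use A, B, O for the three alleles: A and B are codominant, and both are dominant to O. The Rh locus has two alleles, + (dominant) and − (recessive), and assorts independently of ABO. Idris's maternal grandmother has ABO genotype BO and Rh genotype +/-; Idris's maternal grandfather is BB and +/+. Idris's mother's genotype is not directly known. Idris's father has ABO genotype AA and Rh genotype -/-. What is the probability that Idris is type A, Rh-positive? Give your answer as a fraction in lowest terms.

3/16

Idris's mother's ABO genotype from BO × BB: 1/2 BB, 1/2 BO.
Crossing each possibility with the father AA and summing P(type A): 1/2·0 + 1/2·1/2 = 1/4.
Similarly for Rh via the mother's Rh distribution: P(Rh+) = 3/4.
Independent loci: 1/4 × 3/4 = 3/16.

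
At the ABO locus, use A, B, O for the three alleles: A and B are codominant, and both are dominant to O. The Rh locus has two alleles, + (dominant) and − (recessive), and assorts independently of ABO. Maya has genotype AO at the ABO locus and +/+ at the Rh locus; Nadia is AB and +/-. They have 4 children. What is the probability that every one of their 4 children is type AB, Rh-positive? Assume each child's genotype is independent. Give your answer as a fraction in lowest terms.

ABO cross AO × AB → 1/2 A, 1/4 B, 1/4 AB.
Rh cross +/+ × +/- → 1 Rh+; so P(type AB, Rh-positive) = 1/4 × 1 = 1/4 per child.
All 4 independent: (1/4)^4 = 1/256.

1/256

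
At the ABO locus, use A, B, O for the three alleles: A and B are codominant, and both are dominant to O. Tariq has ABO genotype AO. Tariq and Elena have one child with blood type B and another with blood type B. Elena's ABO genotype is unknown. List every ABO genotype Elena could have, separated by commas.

For each candidate genotype of Elena, check whether crossing it with AO can produce every observed child phenotype.
  AA → possible child types {A} ✗
  AB → possible child types {A, B, AB} ✓
  AO → possible child types {O, A} ✗
  BB → possible child types {B, AB} ✓
  BO → possible child types {O, A, B, AB} ✓
  OO → possible child types {O, A} ✗

AB, BB, BO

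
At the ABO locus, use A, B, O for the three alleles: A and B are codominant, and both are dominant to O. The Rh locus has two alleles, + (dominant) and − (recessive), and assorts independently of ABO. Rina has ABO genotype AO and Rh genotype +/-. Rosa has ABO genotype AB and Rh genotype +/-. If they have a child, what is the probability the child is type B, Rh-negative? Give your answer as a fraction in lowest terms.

1/16

ABO cross AO × AB → offspring phenotypes: 1/2 A, 1/4 B, 1/4 AB.
Rh cross +/- × +/- → 3/4 Rh+, 1/4 Rh-.
Independent loci: P(type B, Rh-negative) = 1/4 × 1/4 = 1/16.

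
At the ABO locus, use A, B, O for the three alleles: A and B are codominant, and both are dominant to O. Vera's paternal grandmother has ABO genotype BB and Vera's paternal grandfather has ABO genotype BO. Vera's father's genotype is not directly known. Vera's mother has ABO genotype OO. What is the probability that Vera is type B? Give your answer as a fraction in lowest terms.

3/4

Vera's father's ABO genotype from BB × BO: 1/2 BB, 1/2 BO.
Crossing each possibility with the mother OO and summing P(type B): 1/2·1 + 1/2·1/2 = 3/4.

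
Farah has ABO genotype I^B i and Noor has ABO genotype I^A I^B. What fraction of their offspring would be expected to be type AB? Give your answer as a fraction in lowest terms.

1/4

ABO cross I^B i × I^A I^B → offspring phenotypes: 1/4 A, 1/2 B, 1/4 AB.
So P(type AB) = 1/4.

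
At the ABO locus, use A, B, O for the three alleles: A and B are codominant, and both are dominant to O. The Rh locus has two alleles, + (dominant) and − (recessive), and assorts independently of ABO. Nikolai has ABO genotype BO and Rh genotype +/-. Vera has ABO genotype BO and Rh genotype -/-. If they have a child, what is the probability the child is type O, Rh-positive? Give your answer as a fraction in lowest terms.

1/8

ABO cross BO × BO → offspring phenotypes: 1/4 O, 3/4 B.
Rh cross +/- × -/- → 1/2 Rh+, 1/2 Rh-.
Independent loci: P(type O, Rh-positive) = 1/4 × 1/2 = 1/8.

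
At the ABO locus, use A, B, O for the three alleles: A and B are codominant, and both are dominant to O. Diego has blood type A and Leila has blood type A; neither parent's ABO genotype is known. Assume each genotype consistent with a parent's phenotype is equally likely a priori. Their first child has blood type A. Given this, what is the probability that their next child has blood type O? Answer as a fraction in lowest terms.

Possible genotypes: Diego ∈ {AA, AO}; Leila ∈ {AA, AO}.
Weight each parental genotype pair by prior × P(type-A child):
  AA × AA: posterior weight 4/15; P(next child type O) = 0.
  AA × AO: posterior weight 4/15; P(next child type O) = 0.
  AO × AA: posterior weight 4/15; P(next child type O) = 0.
  AO × AO: posterior weight 1/5; P(next child type O) = 1/4.
Weighted sum = 1/20.

1/20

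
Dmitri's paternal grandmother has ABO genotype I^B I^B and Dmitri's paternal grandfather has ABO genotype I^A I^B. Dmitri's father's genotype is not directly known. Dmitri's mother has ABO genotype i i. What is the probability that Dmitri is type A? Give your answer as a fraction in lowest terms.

1/4

Dmitri's father's ABO genotype from I^B I^B × I^A I^B: 1/2 I^A I^B, 1/2 I^B I^B.
Crossing each possibility with the mother i i and summing P(type A): 1/2·1/2 + 1/2·0 = 1/4.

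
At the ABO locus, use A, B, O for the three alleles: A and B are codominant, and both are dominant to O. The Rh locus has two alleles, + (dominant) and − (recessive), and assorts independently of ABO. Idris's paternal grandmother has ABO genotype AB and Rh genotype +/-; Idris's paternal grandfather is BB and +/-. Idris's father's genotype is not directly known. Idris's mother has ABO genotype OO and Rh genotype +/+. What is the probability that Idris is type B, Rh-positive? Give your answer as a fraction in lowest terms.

3/4

Idris's father's ABO genotype from AB × BB: 1/2 AB, 1/2 BB.
Crossing each possibility with the mother OO and summing P(type B): 1/2·1/2 + 1/2·1 = 3/4.
Similarly for Rh via the father's Rh distribution: P(Rh+) = 1.
Independent loci: 3/4 × 1 = 3/4.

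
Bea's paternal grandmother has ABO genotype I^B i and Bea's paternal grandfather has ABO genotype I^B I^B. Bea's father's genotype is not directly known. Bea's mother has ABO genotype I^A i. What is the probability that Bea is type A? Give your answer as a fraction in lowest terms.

1/8

Bea's father's ABO genotype from I^B i × I^B I^B: 1/2 I^B I^B, 1/2 I^B i.
Crossing each possibility with the mother I^A i and summing P(type A): 1/2·0 + 1/2·1/4 = 1/8.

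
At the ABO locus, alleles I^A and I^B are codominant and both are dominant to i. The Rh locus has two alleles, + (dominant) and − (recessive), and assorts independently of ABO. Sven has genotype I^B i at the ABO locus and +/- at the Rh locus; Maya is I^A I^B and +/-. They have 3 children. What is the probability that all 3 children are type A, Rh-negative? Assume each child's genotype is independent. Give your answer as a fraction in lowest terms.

ABO cross I^B i × I^A I^B → 1/4 A, 1/2 B, 1/4 AB.
Rh cross +/- × +/- → 3/4 Rh+, 1/4 Rh-; so P(type A, Rh-negative) = 1/4 × 1/4 = 1/16 per child.
All 3 independent: (1/16)^3 = 1/4096.

1/4096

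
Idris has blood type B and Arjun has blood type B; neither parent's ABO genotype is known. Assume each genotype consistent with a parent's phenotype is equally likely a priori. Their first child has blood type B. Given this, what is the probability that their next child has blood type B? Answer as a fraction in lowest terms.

19/20

Possible genotypes: Idris ∈ {BB, BO}; Arjun ∈ {BB, BO}.
Weight each parental genotype pair by prior × P(type-B child):
  BB × BB: posterior weight 4/15; P(next child type B) = 1.
  BB × BO: posterior weight 4/15; P(next child type B) = 1.
  BO × BB: posterior weight 4/15; P(next child type B) = 1.
  BO × BO: posterior weight 1/5; P(next child type B) = 3/4.
Weighted sum = 19/20.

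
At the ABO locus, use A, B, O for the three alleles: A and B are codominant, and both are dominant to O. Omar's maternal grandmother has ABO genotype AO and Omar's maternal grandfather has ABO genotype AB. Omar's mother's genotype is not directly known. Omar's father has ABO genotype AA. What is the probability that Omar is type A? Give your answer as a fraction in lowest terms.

Omar's mother's ABO genotype from AO × AB: 1/4 AA, 1/4 AB, 1/4 AO, 1/4 BO.
Crossing each possibility with the father AA and summing P(type A): 1/4·1 + 1/4·1/2 + 1/4·1 + 1/4·1/2 = 3/4.

3/4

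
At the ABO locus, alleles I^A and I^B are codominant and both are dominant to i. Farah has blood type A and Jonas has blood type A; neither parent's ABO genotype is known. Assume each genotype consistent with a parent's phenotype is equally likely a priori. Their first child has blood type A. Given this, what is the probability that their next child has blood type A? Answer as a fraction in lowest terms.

Possible genotypes: Farah ∈ {I^A I^A, I^A i}; Jonas ∈ {I^A I^A, I^A i}.
Weight each parental genotype pair by prior × P(type-A child):
  I^A I^A × I^A I^A: posterior weight 4/15; P(next child type A) = 1.
  I^A I^A × I^A i: posterior weight 4/15; P(next child type A) = 1.
  I^A i × I^A I^A: posterior weight 4/15; P(next child type A) = 1.
  I^A i × I^A i: posterior weight 1/5; P(next child type A) = 3/4.
Weighted sum = 19/20.

19/20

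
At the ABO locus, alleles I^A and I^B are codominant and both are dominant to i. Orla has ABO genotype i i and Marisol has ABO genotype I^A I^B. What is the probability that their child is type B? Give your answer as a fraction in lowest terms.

1/2

ABO cross i i × I^A I^B → offspring phenotypes: 1/2 A, 1/2 B.
So P(type B) = 1/2.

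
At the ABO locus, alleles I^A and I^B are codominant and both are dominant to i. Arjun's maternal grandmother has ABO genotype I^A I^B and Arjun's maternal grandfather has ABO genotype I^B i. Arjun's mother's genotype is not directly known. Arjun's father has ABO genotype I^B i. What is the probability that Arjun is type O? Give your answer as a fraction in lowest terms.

Arjun's mother's ABO genotype from I^A I^B × I^B i: 1/4 I^A I^B, 1/4 I^A i, 1/4 I^B I^B, 1/4 I^B i.
Crossing each possibility with the father I^B i and summing P(type O): 1/4·0 + 1/4·1/4 + 1/4·0 + 1/4·1/4 = 1/8.

1/8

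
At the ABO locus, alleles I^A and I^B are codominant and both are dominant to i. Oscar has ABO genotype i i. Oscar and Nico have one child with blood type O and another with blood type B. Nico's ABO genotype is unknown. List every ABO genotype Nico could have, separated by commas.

I^B i

For each candidate genotype of Nico, check whether crossing it with i i can produce every observed child phenotype.
  I^A I^A → possible child types {A} ✗
  I^A I^B → possible child types {A, B} ✗
  I^A i → possible child types {O, A} ✗
  I^B I^B → possible child types {B} ✗
  I^B i → possible child types {O, B} ✓
  i i → possible child types {O} ✗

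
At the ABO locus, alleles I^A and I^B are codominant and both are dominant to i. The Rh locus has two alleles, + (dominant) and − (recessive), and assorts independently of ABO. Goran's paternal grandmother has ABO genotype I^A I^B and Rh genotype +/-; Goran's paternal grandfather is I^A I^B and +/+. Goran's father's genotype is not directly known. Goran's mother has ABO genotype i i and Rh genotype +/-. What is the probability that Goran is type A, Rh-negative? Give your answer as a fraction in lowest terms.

Goran's father's ABO genotype from I^A I^B × I^A I^B: 1/4 I^A I^A, 1/2 I^A I^B, 1/4 I^B I^B.
Crossing each possibility with the mother i i and summing P(type A): 1/4·1 + 1/2·1/2 + 1/4·0 = 1/2.
Similarly for Rh via the father's Rh distribution: P(Rh-) = 1/8.
Independent loci: 1/2 × 1/8 = 1/16.

1/16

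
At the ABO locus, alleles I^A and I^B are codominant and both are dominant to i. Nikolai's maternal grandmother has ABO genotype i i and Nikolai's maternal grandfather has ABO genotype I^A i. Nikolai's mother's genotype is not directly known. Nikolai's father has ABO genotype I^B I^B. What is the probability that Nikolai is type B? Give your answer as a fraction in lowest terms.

3/4

Nikolai's mother's ABO genotype from i i × I^A i: 1/2 I^A i, 1/2 i i.
Crossing each possibility with the father I^B I^B and summing P(type B): 1/2·1/2 + 1/2·1 = 3/4.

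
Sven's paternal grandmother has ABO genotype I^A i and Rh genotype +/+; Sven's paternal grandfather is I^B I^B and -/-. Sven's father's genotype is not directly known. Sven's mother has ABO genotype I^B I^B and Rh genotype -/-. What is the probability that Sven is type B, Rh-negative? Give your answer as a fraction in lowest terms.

3/8

Sven's father's ABO genotype from I^A i × I^B I^B: 1/2 I^A I^B, 1/2 I^B i.
Crossing each possibility with the mother I^B I^B and summing P(type B): 1/2·1/2 + 1/2·1 = 3/4.
Similarly for Rh via the father's Rh distribution: P(Rh-) = 1/2.
Independent loci: 3/4 × 1/2 = 3/8.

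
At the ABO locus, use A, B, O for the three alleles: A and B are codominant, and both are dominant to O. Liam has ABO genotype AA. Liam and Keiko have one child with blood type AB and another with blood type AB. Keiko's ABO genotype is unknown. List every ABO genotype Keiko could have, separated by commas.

For each candidate genotype of Keiko, check whether crossing it with AA can produce every observed child phenotype.
  AA → possible child types {A} ✗
  AB → possible child types {A, AB} ✓
  AO → possible child types {A} ✗
  BB → possible child types {AB} ✓
  BO → possible child types {A, AB} ✓
  OO → possible child types {A} ✗

AB, BB, BO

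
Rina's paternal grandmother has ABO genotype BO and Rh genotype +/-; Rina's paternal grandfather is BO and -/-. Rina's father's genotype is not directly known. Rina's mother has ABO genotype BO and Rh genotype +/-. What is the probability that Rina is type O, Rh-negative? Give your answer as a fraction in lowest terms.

3/32

Rina's father's ABO genotype from BO × BO: 1/4 BB, 1/2 BO, 1/4 OO.
Crossing each possibility with the mother BO and summing P(type O): 1/4·0 + 1/2·1/4 + 1/4·1/2 = 1/4.
Similarly for Rh via the father's Rh distribution: P(Rh-) = 3/8.
Independent loci: 1/4 × 3/8 = 3/32.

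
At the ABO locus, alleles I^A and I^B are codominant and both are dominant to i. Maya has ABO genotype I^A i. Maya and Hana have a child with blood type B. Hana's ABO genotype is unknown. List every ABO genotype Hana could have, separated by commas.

For each candidate genotype of Hana, check whether crossing it with I^A i can produce every observed child phenotype.
  I^A I^A → possible child types {A} ✗
  I^A I^B → possible child types {A, B, AB} ✓
  I^A i → possible child types {O, A} ✗
  I^B I^B → possible child types {B, AB} ✓
  I^B i → possible child types {O, A, B, AB} ✓
  i i → possible child types {O, A} ✗

I^A I^B, I^B I^B, I^B i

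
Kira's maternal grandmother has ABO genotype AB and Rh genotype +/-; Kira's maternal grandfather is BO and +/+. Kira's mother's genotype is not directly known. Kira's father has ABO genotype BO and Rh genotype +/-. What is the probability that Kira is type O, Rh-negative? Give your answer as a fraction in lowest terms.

1/64

Kira's mother's ABO genotype from AB × BO: 1/4 AB, 1/4 AO, 1/4 BB, 1/4 BO.
Crossing each possibility with the father BO and summing P(type O): 1/4·0 + 1/4·1/4 + 1/4·0 + 1/4·1/4 = 1/8.
Similarly for Rh via the mother's Rh distribution: P(Rh-) = 1/8.
Independent loci: 1/8 × 1/8 = 1/64.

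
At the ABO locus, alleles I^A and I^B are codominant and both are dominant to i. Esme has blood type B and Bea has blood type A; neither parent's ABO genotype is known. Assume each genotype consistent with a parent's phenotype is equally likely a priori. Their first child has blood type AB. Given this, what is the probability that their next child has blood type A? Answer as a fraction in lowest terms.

Possible genotypes: Esme ∈ {I^B I^B, I^B i}; Bea ∈ {I^A I^A, I^A i}.
Weight each parental genotype pair by prior × P(type-AB child):
  I^B I^B × I^A I^A: posterior weight 4/9; P(next child type A) = 0.
  I^B I^B × I^A i: posterior weight 2/9; P(next child type A) = 0.
  I^B i × I^A I^A: posterior weight 2/9; P(next child type A) = 1/2.
  I^B i × I^A i: posterior weight 1/9; P(next child type A) = 1/4.
Weighted sum = 5/36.

5/36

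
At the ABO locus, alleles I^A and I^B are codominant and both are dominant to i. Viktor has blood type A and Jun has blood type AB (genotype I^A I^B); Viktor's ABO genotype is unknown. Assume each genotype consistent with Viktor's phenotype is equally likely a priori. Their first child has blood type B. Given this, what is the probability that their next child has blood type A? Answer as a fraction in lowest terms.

Possible genotypes: Viktor ∈ {I^A I^A, I^A i}; Jun ∈ {I^A I^B}.
Weight each parental genotype pair by prior × P(type-B child):
  I^A i × I^A I^B: posterior weight 1; P(next child type A) = 1/2.
Weighted sum = 1/2.

1/2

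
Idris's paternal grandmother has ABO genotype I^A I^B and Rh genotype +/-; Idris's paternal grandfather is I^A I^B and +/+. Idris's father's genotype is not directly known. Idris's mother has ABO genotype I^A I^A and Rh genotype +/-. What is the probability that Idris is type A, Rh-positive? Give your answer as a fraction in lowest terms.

Idris's father's ABO genotype from I^A I^B × I^A I^B: 1/4 I^A I^A, 1/2 I^A I^B, 1/4 I^B I^B.
Crossing each possibility with the mother I^A I^A and summing P(type A): 1/4·1 + 1/2·1/2 + 1/4·0 = 1/2.
Similarly for Rh via the father's Rh distribution: P(Rh+) = 7/8.
Independent loci: 1/2 × 7/8 = 7/16.

7/16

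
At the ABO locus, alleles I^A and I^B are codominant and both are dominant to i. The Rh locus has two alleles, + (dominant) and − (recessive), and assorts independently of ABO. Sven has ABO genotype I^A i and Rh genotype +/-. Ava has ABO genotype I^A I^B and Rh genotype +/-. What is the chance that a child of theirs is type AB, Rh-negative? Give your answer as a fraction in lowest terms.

ABO cross I^A i × I^A I^B → offspring phenotypes: 1/2 A, 1/4 B, 1/4 AB.
Rh cross +/- × +/- → 3/4 Rh+, 1/4 Rh-.
Independent loci: P(type AB, Rh-negative) = 1/4 × 1/4 = 1/16.

1/16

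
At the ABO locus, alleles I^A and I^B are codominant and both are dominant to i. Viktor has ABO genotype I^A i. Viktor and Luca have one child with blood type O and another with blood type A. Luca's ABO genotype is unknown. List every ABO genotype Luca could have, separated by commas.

I^A i, I^B i, i i

For each candidate genotype of Luca, check whether crossing it with I^A i can produce every observed child phenotype.
  I^A I^A → possible child types {A} ✗
  I^A I^B → possible child types {A, B, AB} ✗
  I^A i → possible child types {O, A} ✓
  I^B I^B → possible child types {B, AB} ✗
  I^B i → possible child types {O, A, B, AB} ✓
  i i → possible child types {O, A} ✓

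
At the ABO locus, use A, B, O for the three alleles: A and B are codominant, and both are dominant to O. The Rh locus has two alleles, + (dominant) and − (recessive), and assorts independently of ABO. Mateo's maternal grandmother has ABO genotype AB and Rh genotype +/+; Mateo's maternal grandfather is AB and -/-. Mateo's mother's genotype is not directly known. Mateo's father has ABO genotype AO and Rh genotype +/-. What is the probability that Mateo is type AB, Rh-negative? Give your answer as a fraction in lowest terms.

Mateo's mother's ABO genotype from AB × AB: 1/4 AA, 1/2 AB, 1/4 BB.
Crossing each possibility with the father AO and summing P(type AB): 1/4·0 + 1/2·1/4 + 1/4·1/2 = 1/4.
Similarly for Rh via the mother's Rh distribution: P(Rh-) = 1/4.
Independent loci: 1/4 × 1/4 = 1/16.

1/16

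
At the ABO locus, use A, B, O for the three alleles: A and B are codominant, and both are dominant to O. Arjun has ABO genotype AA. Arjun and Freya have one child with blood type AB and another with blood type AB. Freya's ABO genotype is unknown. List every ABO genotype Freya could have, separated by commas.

For each candidate genotype of Freya, check whether crossing it with AA can produce every observed child phenotype.
  AA → possible child types {A} ✗
  AB → possible child types {A, AB} ✓
  AO → possible child types {A} ✗
  BB → possible child types {AB} ✓
  BO → possible child types {A, AB} ✓
  OO → possible child types {A} ✗

AB, BB, BO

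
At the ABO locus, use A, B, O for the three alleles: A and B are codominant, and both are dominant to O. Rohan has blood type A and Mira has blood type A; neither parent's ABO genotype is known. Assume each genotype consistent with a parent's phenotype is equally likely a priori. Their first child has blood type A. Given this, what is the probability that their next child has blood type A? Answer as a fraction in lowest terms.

Possible genotypes: Rohan ∈ {AA, AO}; Mira ∈ {AA, AO}.
Weight each parental genotype pair by prior × P(type-A child):
  AA × AA: posterior weight 4/15; P(next child type A) = 1.
  AA × AO: posterior weight 4/15; P(next child type A) = 1.
  AO × AA: posterior weight 4/15; P(next child type A) = 1.
  AO × AO: posterior weight 1/5; P(next child type A) = 3/4.
Weighted sum = 19/20.

19/20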